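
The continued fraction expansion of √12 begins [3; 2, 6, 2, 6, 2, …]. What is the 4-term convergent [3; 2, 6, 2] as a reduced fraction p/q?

Work from the innermost term outward:
Start with 2.
6 + 1/(2/1) = 6 + 1/2 = 13/2
2 + 1/(13/2) = 2 + 2/13 = 28/13
3 + 1/(28/13) = 3 + 13/28 = 97/28

97/28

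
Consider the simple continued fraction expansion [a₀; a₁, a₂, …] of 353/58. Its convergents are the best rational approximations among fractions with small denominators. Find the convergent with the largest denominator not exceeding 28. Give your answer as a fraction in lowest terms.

List convergents until the denominator exceeds the bound:
a_0 = 6: 6/1  (≤ bound)
a_1 = 11: 67/11  (≤ bound)
a_2 = 1: 73/12  (≤ bound)
a_3 = 1: 140/23  (≤ bound)
a_4 = 2: 353/58  (> 28, stop)

140/23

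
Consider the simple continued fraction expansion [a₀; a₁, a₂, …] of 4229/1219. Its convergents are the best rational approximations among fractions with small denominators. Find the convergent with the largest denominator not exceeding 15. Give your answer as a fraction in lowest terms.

a_0 = 3: 3/1  (≤ bound)
a_1 = 2: 7/2  (≤ bound)
a_2 = 7: 52/15  (≤ bound)
a_3 = 1: 59/17  (> 15, stop)

52/15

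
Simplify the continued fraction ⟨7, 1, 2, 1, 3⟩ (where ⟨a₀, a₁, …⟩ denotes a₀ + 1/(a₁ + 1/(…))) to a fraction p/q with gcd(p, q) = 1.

Use the convergent recurrence hₖ = aₖ·hₖ₋₁ + hₖ₋₂ (and likewise for the denominators kₖ):
a_0 = 7: 7/1
a_1 = 1: 8/1
a_2 = 2: 23/3
a_3 = 1: 31/4
a_4 = 3: 116/15

116/15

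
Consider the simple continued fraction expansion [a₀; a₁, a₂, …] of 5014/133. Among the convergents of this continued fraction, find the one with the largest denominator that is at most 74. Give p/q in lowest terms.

a_0 = 37: 37/1  (≤ bound)
a_1 = 1: 38/1  (≤ bound)
a_2 = 2: 113/3  (≤ bound)
a_3 = 3: 377/10  (≤ bound)
a_4 = 13: 5014/133  (> 74, stop)

377/10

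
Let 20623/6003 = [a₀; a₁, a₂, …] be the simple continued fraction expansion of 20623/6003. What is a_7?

13

⌊20623/6003⌋ = 3, remainder 2614
⌊6003/2614⌋ = 2, remainder 775
⌊2614/775⌋ = 3, remainder 289
⌊775/289⌋ = 2, remainder 197
⌊289/197⌋ = 1, remainder 92
⌊197/92⌋ = 2, remainder 13
⌊92/13⌋ = 7, remainder 1
⌊13/1⌋ = 13, remainder 0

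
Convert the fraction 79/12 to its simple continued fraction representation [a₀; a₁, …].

[6; 1, 1, 2, 2]

79 = 6·12 + 7, so a_0 = 6
12 = 1·7 + 5, so a_1 = 1
7 = 1·5 + 2, so a_2 = 1
5 = 2·2 + 1, so a_3 = 2
2 = 2·1 + 0, so a_4 = 2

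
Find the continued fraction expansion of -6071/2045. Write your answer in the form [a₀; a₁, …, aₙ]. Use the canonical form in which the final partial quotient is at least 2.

Repeatedly divide and take the remainder:
-6071 ÷ 2045 → quotient -3, remainder 64
2045 ÷ 64 → quotient 31, remainder 61
64 ÷ 61 → quotient 1, remainder 3
61 ÷ 3 → quotient 20, remainder 1
3 ÷ 1 → quotient 3, remainder 0

[-3; 31, 1, 20, 3]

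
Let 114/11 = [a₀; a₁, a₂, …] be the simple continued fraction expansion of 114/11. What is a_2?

114 = 10·11 + 4, so a_0 = 10
11 = 2·4 + 3, so a_1 = 2
4 = 1·3 + 1, so a_2 = 1

1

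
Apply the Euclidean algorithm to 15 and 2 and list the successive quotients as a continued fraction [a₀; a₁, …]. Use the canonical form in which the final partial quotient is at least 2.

Apply division with remainder until the remainder is 0:
15 = 7·2 + 1, so a_0 = 7
2 = 2·1 + 0, so a_1 = 2

[7; 2]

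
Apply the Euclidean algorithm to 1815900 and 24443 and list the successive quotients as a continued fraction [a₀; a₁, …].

Apply division with remainder until the remainder is 0:
1815900 ÷ 24443 → quotient 74, remainder 7118
24443 ÷ 7118 → quotient 3, remainder 3089
7118 ÷ 3089 → quotient 2, remainder 940
3089 ÷ 940 → quotient 3, remainder 269
940 ÷ 269 → quotient 3, remainder 133
269 ÷ 133 → quotient 2, remainder 3
133 ÷ 3 → quotient 44, remainder 1
3 ÷ 1 → quotient 3, remainder 0

[74; 3, 2, 3, 3, 2, 44, 3]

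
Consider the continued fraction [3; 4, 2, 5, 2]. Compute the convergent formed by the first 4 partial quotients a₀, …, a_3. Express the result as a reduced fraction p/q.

158/49

Start with 5.
2 + 1/(5/1) = 2 + 1/5 = 11/5
4 + 1/(11/5) = 4 + 5/11 = 49/11
3 + 1/(49/11) = 3 + 11/49 = 158/49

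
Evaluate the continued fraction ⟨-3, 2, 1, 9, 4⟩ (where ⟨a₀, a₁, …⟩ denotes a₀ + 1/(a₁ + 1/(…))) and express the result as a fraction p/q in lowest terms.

-316/119

Starting at the tail and folding back:
Start with 4.
9 + 1/(4/1) = 9 + 1/4 = 37/4
1 + 1/(37/4) = 1 + 4/37 = 41/37
2 + 1/(41/37) = 2 + 37/41 = 119/41
-3 + 1/(119/41) = -3 + 41/119 = -316/119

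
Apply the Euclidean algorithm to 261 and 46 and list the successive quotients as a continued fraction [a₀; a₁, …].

Apply division with remainder until the remainder is 0:
⌊261/46⌋ = 5, remainder 31
⌊46/31⌋ = 1, remainder 15
⌊31/15⌋ = 2, remainder 1
⌊15/1⌋ = 15, remainder 0

[5; 1, 2, 15]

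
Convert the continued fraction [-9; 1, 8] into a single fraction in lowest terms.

Work from the innermost term outward:
Start with 8.
1 + 1/(8/1) = 1 + 1/8 = 9/8
-9 + 1/(9/8) = -9 + 8/9 = -73/9

-73/9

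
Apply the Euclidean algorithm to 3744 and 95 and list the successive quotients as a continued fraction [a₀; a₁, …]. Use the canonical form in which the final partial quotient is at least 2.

⌊3744/95⌋ = 39, remainder 39
⌊95/39⌋ = 2, remainder 17
⌊39/17⌋ = 2, remainder 5
⌊17/5⌋ = 3, remainder 2
⌊5/2⌋ = 2, remainder 1
⌊2/1⌋ = 2, remainder 0

[39; 2, 2, 3, 2, 2]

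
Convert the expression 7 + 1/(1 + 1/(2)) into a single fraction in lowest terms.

23/3

Collapse the nested fraction from the inside out:
Start with 2.
1 + 1/(2/1) = 1 + 1/2 = 3/2
7 + 1/(3/2) = 7 + 2/3 = 23/3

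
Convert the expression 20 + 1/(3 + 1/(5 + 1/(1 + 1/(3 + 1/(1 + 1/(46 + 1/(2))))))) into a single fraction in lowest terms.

176783/8702

a_0 = 20: 20/1
a_1 = 3: 61/3
a_2 = 5: 325/16
a_3 = 1: 386/19
a_4 = 3: 1483/73
a_5 = 1: 1869/92
a_6 = 46: 87457/4305
a_7 = 2: 176783/8702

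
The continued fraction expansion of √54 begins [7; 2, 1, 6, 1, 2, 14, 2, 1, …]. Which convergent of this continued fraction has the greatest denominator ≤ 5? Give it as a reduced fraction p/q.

22/3

a_0 = 7: 7/1  (≤ bound)
a_1 = 2: 15/2  (≤ bound)
a_2 = 1: 22/3  (≤ bound)
a_3 = 6: 147/20  (> 5, stop)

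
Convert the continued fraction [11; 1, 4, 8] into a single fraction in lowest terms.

Starting at the tail and folding back:
Start with 8.
4 + 1/(8/1) = 4 + 1/8 = 33/8
1 + 1/(33/8) = 1 + 8/33 = 41/33
11 + 1/(41/33) = 11 + 33/41 = 484/41

484/41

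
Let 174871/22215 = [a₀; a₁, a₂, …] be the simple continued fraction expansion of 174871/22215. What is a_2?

Apply division with remainder until the remainder is 0:
⌊174871/22215⌋ = 7, remainder 19366
⌊22215/19366⌋ = 1, remainder 2849
⌊19366/2849⌋ = 6, remainder 2272

6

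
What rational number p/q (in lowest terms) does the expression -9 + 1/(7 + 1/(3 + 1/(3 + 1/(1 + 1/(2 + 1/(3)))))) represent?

-7835/884

Compute successive convergents:
a_0 = -9: -9/1
a_1 = 7: -62/7
a_2 = 3: -195/22
a_3 = 3: -647/73
a_4 = 1: -842/95
a_5 = 2: -2331/263
a_6 = 3: -7835/884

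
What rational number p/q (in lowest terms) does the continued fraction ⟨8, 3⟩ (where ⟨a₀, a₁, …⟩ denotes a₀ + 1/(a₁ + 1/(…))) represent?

Start with 3.
8 + 1/(3/1) = 8 + 1/3 = 25/3

25/3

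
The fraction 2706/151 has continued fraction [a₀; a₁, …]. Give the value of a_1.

2706 ÷ 151 → quotient 17, remainder 139
151 ÷ 139 → quotient 1, remainder 12

1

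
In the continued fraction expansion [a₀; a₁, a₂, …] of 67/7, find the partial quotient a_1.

Run the Euclidean algorithm, recording each quotient:
67 = 9·7 + 4, so a_0 = 9
7 = 1·4 + 3, so a_1 = 1

1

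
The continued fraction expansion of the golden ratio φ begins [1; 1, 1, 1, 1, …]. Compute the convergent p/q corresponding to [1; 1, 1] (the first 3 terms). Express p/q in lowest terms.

Start with 1.
1 + 1/(1/1) = 1 + 1/1 = 2/1
1 + 1/(2/1) = 1 + 1/2 = 3/2

3/2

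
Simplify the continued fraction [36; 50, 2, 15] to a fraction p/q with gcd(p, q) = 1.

a_0 = 36: 36/1
a_1 = 50: 1801/50
a_2 = 2: 3638/101
a_3 = 15: 56371/1565

56371/1565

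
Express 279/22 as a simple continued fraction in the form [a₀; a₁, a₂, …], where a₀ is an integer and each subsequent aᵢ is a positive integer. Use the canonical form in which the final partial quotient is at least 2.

[12; 1, 2, 7]

279 = 12·22 + 15, so a_0 = 12
22 = 1·15 + 7, so a_1 = 1
15 = 2·7 + 1, so a_2 = 2
7 = 7·1 + 0, so a_3 = 7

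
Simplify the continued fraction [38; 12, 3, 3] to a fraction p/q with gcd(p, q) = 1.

4684/123

Use the convergent recurrence hₖ = aₖ·hₖ₋₁ + hₖ₋₂ (and likewise for the denominators kₖ):
a_0 = 38: 38/1
a_1 = 12: 457/12
a_2 = 3: 1409/37
a_3 = 3: 4684/123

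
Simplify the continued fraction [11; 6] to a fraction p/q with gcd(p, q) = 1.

Start with 6.
11 + 1/(6/1) = 11 + 1/6 = 67/6

67/6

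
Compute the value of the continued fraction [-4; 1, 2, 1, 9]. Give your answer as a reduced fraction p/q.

-127/39

a_0 = -4: -4/1
a_1 = 1: -3/1
a_2 = 2: -10/3
a_3 = 1: -13/4
a_4 = 9: -127/39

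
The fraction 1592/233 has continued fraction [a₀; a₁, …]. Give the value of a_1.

Run the Euclidean algorithm, recording each quotient:
⌊1592/233⌋ = 6, remainder 194
⌊233/194⌋ = 1, remainder 39

1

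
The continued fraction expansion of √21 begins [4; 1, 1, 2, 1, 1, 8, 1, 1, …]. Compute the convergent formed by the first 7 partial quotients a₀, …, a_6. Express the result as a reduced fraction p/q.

472/103

a_0 = 4: 4/1
a_1 = 1: 5/1
a_2 = 1: 9/2
a_3 = 2: 23/5
a_4 = 1: 32/7
a_5 = 1: 55/12
a_6 = 8: 472/103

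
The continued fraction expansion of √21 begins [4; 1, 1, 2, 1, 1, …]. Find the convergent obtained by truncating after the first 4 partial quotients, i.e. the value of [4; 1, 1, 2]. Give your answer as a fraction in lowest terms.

23/5

a_0 = 4: 4/1
a_1 = 1: 5/1
a_2 = 1: 9/2
a_3 = 2: 23/5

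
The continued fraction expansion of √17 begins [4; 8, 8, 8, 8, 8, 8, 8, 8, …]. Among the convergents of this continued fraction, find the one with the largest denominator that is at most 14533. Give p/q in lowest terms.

List convergents until the denominator exceeds the bound:
a_0 = 4: 4/1  (≤ bound)
a_1 = 8: 33/8  (≤ bound)
a_2 = 8: 268/65  (≤ bound)
a_3 = 8: 2177/528  (≤ bound)
a_4 = 8: 17684/4289  (≤ bound)
a_5 = 8: 143649/34840  (> 14533, stop)

17684/4289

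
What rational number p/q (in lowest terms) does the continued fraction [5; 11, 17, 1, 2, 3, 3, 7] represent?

240045/47156

Start with 7.
3 + 1/(7/1) = 3 + 1/7 = 22/7
3 + 1/(22/7) = 3 + 7/22 = 73/22
2 + 1/(73/22) = 2 + 22/73 = 168/73
1 + 1/(168/73) = 1 + 73/168 = 241/168
17 + 1/(241/168) = 17 + 168/241 = 4265/241
11 + 1/(4265/241) = 11 + 241/4265 = 47156/4265
5 + 1/(47156/4265) = 5 + 4265/47156 = 240045/47156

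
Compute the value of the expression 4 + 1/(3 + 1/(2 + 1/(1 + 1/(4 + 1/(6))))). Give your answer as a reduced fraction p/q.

Collapse the nested fraction from the inside out:
Start with 6.
4 + 1/(6/1) = 4 + 1/6 = 25/6
1 + 1/(25/6) = 1 + 6/25 = 31/25
2 + 1/(31/25) = 2 + 25/31 = 87/31
3 + 1/(87/31) = 3 + 31/87 = 292/87
4 + 1/(292/87) = 4 + 87/292 = 1255/292

1255/292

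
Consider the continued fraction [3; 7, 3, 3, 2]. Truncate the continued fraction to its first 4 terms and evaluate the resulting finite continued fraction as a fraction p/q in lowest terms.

Use the convergent recurrence hₖ = aₖ·hₖ₋₁ + hₖ₋₂ (and likewise for the denominators kₖ):
a_0 = 3: 3/1
a_1 = 7: 22/7
a_2 = 3: 69/22
a_3 = 3: 229/73

229/73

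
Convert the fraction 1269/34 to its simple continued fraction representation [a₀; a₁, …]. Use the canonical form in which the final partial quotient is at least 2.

[37; 3, 11]

1269 ÷ 34 → quotient 37, remainder 11
34 ÷ 11 → quotient 3, remainder 1
11 ÷ 1 → quotient 11, remainder 0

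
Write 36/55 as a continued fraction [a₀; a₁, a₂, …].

[0; 1, 1, 1, 8, 2]

Repeatedly divide and take the remainder:
⌊36/55⌋ = 0, remainder 36
⌊55/36⌋ = 1, remainder 19
⌊36/19⌋ = 1, remainder 17
⌊19/17⌋ = 1, remainder 2
⌊17/2⌋ = 8, remainder 1
⌊2/1⌋ = 2, remainder 0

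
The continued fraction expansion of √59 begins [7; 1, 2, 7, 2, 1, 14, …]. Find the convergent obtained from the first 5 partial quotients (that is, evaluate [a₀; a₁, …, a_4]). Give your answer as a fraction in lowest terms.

361/47

Use the convergent recurrence hₖ = aₖ·hₖ₋₁ + hₖ₋₂ (and likewise for the denominators kₖ):
a_0 = 7: 7/1
a_1 = 1: 8/1
a_2 = 2: 23/3
a_3 = 7: 169/22
a_4 = 2: 361/47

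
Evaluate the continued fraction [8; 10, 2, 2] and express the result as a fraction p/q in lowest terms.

421/52

a_0 = 8: 8/1
a_1 = 10: 81/10
a_2 = 2: 170/21
a_3 = 2: 421/52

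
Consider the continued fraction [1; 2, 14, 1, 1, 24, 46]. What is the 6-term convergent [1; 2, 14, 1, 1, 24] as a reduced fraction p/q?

2182/1471

Starting at the tail and folding back:
Start with 24.
1 + 1/(24/1) = 1 + 1/24 = 25/24
1 + 1/(25/24) = 1 + 24/25 = 49/25
14 + 1/(49/25) = 14 + 25/49 = 711/49
2 + 1/(711/49) = 2 + 49/711 = 1471/711
1 + 1/(1471/711) = 1 + 711/1471 = 2182/1471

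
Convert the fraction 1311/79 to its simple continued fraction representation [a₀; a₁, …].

[16; 1, 1, 2, 7, 2]

Apply division with remainder until the remainder is 0:
1311 ÷ 79 → quotient 16, remainder 47
79 ÷ 47 → quotient 1, remainder 32
47 ÷ 32 → quotient 1, remainder 15
32 ÷ 15 → quotient 2, remainder 2
15 ÷ 2 → quotient 7, remainder 1
2 ÷ 1 → quotient 2, remainder 0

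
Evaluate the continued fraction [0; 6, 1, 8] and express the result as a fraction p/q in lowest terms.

a_0 = 0: 0/1
a_1 = 6: 1/6
a_2 = 1: 1/7
a_3 = 8: 9/62

9/62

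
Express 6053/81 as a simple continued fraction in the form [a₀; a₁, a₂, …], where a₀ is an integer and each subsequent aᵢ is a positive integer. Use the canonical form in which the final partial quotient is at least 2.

[74; 1, 2, 1, 2, 7]

⌊6053/81⌋ = 74, remainder 59
⌊81/59⌋ = 1, remainder 22
⌊59/22⌋ = 2, remainder 15
⌊22/15⌋ = 1, remainder 7
⌊15/7⌋ = 2, remainder 1
⌊7/1⌋ = 7, remainder 0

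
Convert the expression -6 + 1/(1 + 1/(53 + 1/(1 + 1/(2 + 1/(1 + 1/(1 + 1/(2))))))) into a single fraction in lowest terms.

-4943/985

a_0 = -6: -6/1
a_1 = 1: -5/1
a_2 = 53: -271/54
a_3 = 1: -276/55
a_4 = 2: -823/164
a_5 = 1: -1099/219
a_6 = 1: -1922/383
a_7 = 2: -4943/985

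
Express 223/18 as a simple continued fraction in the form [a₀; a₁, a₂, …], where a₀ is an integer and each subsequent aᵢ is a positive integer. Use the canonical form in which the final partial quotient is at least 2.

Repeatedly divide and take the remainder:
223 = 12·18 + 7, so a_0 = 12
18 = 2·7 + 4, so a_1 = 2
7 = 1·4 + 3, so a_2 = 1
4 = 1·3 + 1, so a_3 = 1
3 = 3·1 + 0, so a_4 = 3

[12; 2, 1, 1, 3]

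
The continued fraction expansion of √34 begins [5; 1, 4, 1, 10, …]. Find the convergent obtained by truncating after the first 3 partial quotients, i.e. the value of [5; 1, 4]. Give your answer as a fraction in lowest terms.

Start with 4.
1 + 1/(4/1) = 1 + 1/4 = 5/4
5 + 1/(5/4) = 5 + 4/5 = 29/5

29/5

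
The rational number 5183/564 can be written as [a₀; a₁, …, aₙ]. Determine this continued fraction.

5183 ÷ 564 → quotient 9, remainder 107
564 ÷ 107 → quotient 5, remainder 29
107 ÷ 29 → quotient 3, remainder 20
29 ÷ 20 → quotient 1, remainder 9
20 ÷ 9 → quotient 2, remainder 2
9 ÷ 2 → quotient 4, remainder 1
2 ÷ 1 → quotient 2, remainder 0

[9; 5, 3, 1, 2, 4, 2]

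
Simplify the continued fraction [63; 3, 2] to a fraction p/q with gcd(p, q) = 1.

443/7

a_0 = 63: 63/1
a_1 = 3: 190/3
a_2 = 2: 443/7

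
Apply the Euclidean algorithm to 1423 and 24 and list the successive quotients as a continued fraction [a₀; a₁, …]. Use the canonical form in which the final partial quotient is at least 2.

[59; 3, 2, 3]

1423 = 59·24 + 7, so a_0 = 59
24 = 3·7 + 3, so a_1 = 3
7 = 2·3 + 1, so a_2 = 2
3 = 3·1 + 0, so a_3 = 3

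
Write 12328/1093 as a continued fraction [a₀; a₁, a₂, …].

Run the Euclidean algorithm, recording each quotient:
⌊12328/1093⌋ = 11, remainder 305
⌊1093/305⌋ = 3, remainder 178
⌊305/178⌋ = 1, remainder 127
⌊178/127⌋ = 1, remainder 51
⌊127/51⌋ = 2, remainder 25
⌊51/25⌋ = 2, remainder 1
⌊25/1⌋ = 25, remainder 0

[11; 3, 1, 1, 2, 2, 25]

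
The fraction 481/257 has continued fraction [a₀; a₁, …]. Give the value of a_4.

3

Repeatedly divide and take the remainder:
481 = 1·257 + 224, so a_0 = 1
257 = 1·224 + 33, so a_1 = 1
224 = 6·33 + 26, so a_2 = 6
33 = 1·26 + 7, so a_3 = 1
26 = 3·7 + 5, so a_4 = 3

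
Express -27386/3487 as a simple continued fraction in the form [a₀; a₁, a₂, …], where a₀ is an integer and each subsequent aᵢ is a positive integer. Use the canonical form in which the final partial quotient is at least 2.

[-8; 6, 1, 5, 6, 1, 11]

-27386 = -8·3487 + 510, so a_0 = -8
3487 = 6·510 + 427, so a_1 = 6
510 = 1·427 + 83, so a_2 = 1
427 = 5·83 + 12, so a_3 = 5
83 = 6·12 + 11, so a_4 = 6
12 = 1·11 + 1, so a_5 = 1
11 = 11·1 + 0, so a_6 = 11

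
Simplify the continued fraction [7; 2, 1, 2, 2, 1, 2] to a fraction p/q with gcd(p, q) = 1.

Starting at the tail and folding back:
Start with 2.
1 + 1/(2/1) = 1 + 1/2 = 3/2
2 + 1/(3/2) = 2 + 2/3 = 8/3
2 + 1/(8/3) = 2 + 3/8 = 19/8
1 + 1/(19/8) = 1 + 8/19 = 27/19
2 + 1/(27/19) = 2 + 19/27 = 73/27
7 + 1/(73/27) = 7 + 27/73 = 538/73

538/73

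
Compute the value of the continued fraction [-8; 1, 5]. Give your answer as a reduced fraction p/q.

-43/6

Build up convergents one term at a time:
a_0 = -8: -8/1
a_1 = 1: -7/1
a_2 = 5: -43/6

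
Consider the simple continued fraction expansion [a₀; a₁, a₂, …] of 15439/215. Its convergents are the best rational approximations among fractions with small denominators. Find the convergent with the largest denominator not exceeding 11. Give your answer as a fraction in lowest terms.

a_0 = 71: 71/1  (≤ bound)
a_1 = 1: 72/1  (≤ bound)
a_2 = 4: 359/5  (≤ bound)
a_3 = 4: 1508/21  (> 11, stop)

359/5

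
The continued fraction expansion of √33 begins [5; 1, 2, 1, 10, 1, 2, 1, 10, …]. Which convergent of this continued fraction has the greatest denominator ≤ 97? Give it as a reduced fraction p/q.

270/47

a_0 = 5: 5/1  (≤ bound)
a_1 = 1: 6/1  (≤ bound)
a_2 = 2: 17/3  (≤ bound)
a_3 = 1: 23/4  (≤ bound)
a_4 = 10: 247/43  (≤ bound)
a_5 = 1: 270/47  (≤ bound)
a_6 = 2: 787/137  (> 97, stop)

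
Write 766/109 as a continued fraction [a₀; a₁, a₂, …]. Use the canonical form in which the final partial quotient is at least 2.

766 ÷ 109 → quotient 7, remainder 3
109 ÷ 3 → quotient 36, remainder 1
3 ÷ 1 → quotient 3, remainder 0

[7; 36, 3]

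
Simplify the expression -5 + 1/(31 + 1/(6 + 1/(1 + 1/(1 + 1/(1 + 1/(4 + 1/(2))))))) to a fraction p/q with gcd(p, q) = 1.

-31879/6417

a_0 = -5: -5/1
a_1 = 31: -154/31
a_2 = 6: -929/187
a_3 = 1: -1083/218
a_4 = 1: -2012/405
a_5 = 1: -3095/623
a_6 = 4: -14392/2897
a_7 = 2: -31879/6417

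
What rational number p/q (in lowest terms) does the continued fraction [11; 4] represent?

45/4

a_0 = 11: 11/1
a_1 = 4: 45/4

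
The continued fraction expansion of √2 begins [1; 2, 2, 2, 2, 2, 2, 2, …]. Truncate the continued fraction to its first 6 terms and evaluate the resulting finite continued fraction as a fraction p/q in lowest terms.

Build up convergents one term at a time:
a_0 = 1: 1/1
a_1 = 2: 3/2
a_2 = 2: 7/5
a_3 = 2: 17/12
a_4 = 2: 41/29
a_5 = 2: 99/70

99/70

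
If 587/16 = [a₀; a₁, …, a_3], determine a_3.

5

Run the Euclidean algorithm, recording each quotient:
587 ÷ 16 → quotient 36, remainder 11
16 ÷ 11 → quotient 1, remainder 5
11 ÷ 5 → quotient 2, remainder 1
5 ÷ 1 → quotient 5, remainder 0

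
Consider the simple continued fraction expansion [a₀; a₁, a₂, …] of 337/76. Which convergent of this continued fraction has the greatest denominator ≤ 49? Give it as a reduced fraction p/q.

a_0 = 4: 4/1  (≤ bound)
a_1 = 2: 9/2  (≤ bound)
a_2 = 3: 31/7  (≤ bound)
a_3 = 3: 102/23  (≤ bound)
a_4 = 3: 337/76  (> 49, stop)

102/23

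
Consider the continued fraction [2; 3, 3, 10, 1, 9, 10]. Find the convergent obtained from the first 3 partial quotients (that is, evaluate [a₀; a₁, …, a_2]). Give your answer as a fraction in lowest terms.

Compute successive convergents:
a_0 = 2: 2/1
a_1 = 3: 7/3
a_2 = 3: 23/10

23/10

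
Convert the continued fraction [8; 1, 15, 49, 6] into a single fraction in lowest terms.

42239/4726

Collapse the nested fraction from the inside out:
Start with 6.
49 + 1/(6/1) = 49 + 1/6 = 295/6
15 + 1/(295/6) = 15 + 6/295 = 4431/295
1 + 1/(4431/295) = 1 + 295/4431 = 4726/4431
8 + 1/(4726/4431) = 8 + 4431/4726 = 42239/4726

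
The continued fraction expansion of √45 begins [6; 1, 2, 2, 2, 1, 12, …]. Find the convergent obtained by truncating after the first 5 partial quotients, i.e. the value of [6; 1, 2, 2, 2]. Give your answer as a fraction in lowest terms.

Collapse the nested fraction from the inside out:
Start with 2.
2 + 1/(2/1) = 2 + 1/2 = 5/2
2 + 1/(5/2) = 2 + 2/5 = 12/5
1 + 1/(12/5) = 1 + 5/12 = 17/12
6 + 1/(17/12) = 6 + 12/17 = 114/17

114/17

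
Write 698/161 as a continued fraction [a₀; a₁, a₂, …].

[4; 2, 1, 53]

698 = 4·161 + 54, so a_0 = 4
161 = 2·54 + 53, so a_1 = 2
54 = 1·53 + 1, so a_2 = 1
53 = 53·1 + 0, so a_3 = 53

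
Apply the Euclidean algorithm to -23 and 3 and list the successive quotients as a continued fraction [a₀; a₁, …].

[-8; 3]

-23 ÷ 3 → quotient -8, remainder 1
3 ÷ 1 → quotient 3, remainder 0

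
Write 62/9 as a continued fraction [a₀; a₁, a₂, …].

[6; 1, 8]

⌊62/9⌋ = 6, remainder 8
⌊9/8⌋ = 1, remainder 1
⌊8/1⌋ = 8, remainder 0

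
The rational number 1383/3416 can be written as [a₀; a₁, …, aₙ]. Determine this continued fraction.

[0; 2, 2, 7, 1, 4, 1, 13]

1383 = 0·3416 + 1383, so a_0 = 0
3416 = 2·1383 + 650, so a_1 = 2
1383 = 2·650 + 83, so a_2 = 2
650 = 7·83 + 69, so a_3 = 7
83 = 1·69 + 14, so a_4 = 1
69 = 4·14 + 13, so a_5 = 4
14 = 1·13 + 1, so a_6 = 1
13 = 13·1 + 0, so a_7 = 13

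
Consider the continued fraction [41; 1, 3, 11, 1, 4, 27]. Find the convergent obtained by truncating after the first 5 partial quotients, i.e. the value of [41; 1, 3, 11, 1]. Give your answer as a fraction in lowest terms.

2046/49

a_0 = 41: 41/1
a_1 = 1: 42/1
a_2 = 3: 167/4
a_3 = 11: 1879/45
a_4 = 1: 2046/49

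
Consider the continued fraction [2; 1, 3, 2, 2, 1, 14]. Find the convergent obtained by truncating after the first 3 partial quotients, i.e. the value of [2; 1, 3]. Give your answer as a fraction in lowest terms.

Work from the innermost term outward:
Start with 3.
1 + 1/(3/1) = 1 + 1/3 = 4/3
2 + 1/(4/3) = 2 + 3/4 = 11/4

11/4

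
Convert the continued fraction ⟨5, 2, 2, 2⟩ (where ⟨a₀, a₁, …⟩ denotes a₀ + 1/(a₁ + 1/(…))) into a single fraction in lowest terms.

65/12

Start with 2.
2 + 1/(2/1) = 2 + 1/2 = 5/2
2 + 1/(5/2) = 2 + 2/5 = 12/5
5 + 1/(12/5) = 5 + 5/12 = 65/12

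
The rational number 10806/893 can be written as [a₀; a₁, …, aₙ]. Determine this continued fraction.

10806 ÷ 893 → quotient 12, remainder 90
893 ÷ 90 → quotient 9, remainder 83
90 ÷ 83 → quotient 1, remainder 7
83 ÷ 7 → quotient 11, remainder 6
7 ÷ 6 → quotient 1, remainder 1
6 ÷ 1 → quotient 6, remainder 0

[12; 9, 1, 11, 1, 6]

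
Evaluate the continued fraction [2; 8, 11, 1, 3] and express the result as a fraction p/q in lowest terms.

a_0 = 2: 2/1
a_1 = 8: 17/8
a_2 = 11: 189/89
a_3 = 1: 206/97
a_4 = 3: 807/380

807/380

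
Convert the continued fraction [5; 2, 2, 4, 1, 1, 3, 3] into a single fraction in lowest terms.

3088/571

Start with 3.
3 + 1/(3/1) = 3 + 1/3 = 10/3
1 + 1/(10/3) = 1 + 3/10 = 13/10
1 + 1/(13/10) = 1 + 10/13 = 23/13
4 + 1/(23/13) = 4 + 13/23 = 105/23
2 + 1/(105/23) = 2 + 23/105 = 233/105
2 + 1/(233/105) = 2 + 105/233 = 571/233
5 + 1/(571/233) = 5 + 233/571 = 3088/571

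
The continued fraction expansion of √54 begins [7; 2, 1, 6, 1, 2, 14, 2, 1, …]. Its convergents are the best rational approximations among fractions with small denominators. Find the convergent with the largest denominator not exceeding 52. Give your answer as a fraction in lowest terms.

List convergents until the denominator exceeds the bound:
a_0 = 7: 7/1  (≤ bound)
a_1 = 2: 15/2  (≤ bound)
a_2 = 1: 22/3  (≤ bound)
a_3 = 6: 147/20  (≤ bound)
a_4 = 1: 169/23  (≤ bound)
a_5 = 2: 485/66  (> 52, stop)

169/23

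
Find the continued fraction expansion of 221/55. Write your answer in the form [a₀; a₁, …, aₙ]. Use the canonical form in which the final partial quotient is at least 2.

[4; 55]

⌊221/55⌋ = 4, remainder 1
⌊55/1⌋ = 55, remainder 0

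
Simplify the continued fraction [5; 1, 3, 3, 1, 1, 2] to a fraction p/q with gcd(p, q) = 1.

444/77

Work from the innermost term outward:
Start with 2.
1 + 1/(2/1) = 1 + 1/2 = 3/2
1 + 1/(3/2) = 1 + 2/3 = 5/3
3 + 1/(5/3) = 3 + 3/5 = 18/5
3 + 1/(18/5) = 3 + 5/18 = 59/18
1 + 1/(59/18) = 1 + 18/59 = 77/59
5 + 1/(77/59) = 5 + 59/77 = 444/77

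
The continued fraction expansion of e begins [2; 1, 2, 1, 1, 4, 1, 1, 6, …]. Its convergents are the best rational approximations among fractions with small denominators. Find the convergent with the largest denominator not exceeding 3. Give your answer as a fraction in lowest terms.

8/3

a_0 = 2: 2/1  (≤ bound)
a_1 = 1: 3/1  (≤ bound)
a_2 = 2: 8/3  (≤ bound)
a_3 = 1: 11/4  (> 3, stop)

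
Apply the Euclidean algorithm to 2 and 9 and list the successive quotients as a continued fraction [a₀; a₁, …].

Repeatedly divide and take the remainder:
2 ÷ 9 → quotient 0, remainder 2
9 ÷ 2 → quotient 4, remainder 1
2 ÷ 1 → quotient 2, remainder 0

[0; 4, 2]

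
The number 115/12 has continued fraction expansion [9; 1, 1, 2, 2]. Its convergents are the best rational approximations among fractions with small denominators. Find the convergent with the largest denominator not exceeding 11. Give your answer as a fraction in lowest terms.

48/5

a_0 = 9: 9/1  (≤ bound)
a_1 = 1: 10/1  (≤ bound)
a_2 = 1: 19/2  (≤ bound)
a_3 = 2: 48/5  (≤ bound)
a_4 = 2: 115/12  (> 11, stop)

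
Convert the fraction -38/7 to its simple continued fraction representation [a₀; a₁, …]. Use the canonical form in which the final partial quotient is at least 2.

[-6; 1, 1, 3]

-38 ÷ 7 → quotient -6, remainder 4
7 ÷ 4 → quotient 1, remainder 3
4 ÷ 3 → quotient 1, remainder 1
3 ÷ 1 → quotient 3, remainder 0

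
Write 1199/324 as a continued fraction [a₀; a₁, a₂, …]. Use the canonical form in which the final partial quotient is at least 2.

[3; 1, 2, 2, 1, 15, 2]

⌊1199/324⌋ = 3, remainder 227
⌊324/227⌋ = 1, remainder 97
⌊227/97⌋ = 2, remainder 33
⌊97/33⌋ = 2, remainder 31
⌊33/31⌋ = 1, remainder 2
⌊31/2⌋ = 15, remainder 1
⌊2/1⌋ = 2, remainder 0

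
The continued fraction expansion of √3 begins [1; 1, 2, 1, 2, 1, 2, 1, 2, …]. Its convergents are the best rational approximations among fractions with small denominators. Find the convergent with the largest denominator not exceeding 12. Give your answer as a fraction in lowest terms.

19/11

a_0 = 1: 1/1  (≤ bound)
a_1 = 1: 2/1  (≤ bound)
a_2 = 2: 5/3  (≤ bound)
a_3 = 1: 7/4  (≤ bound)
a_4 = 2: 19/11  (≤ bound)
a_5 = 1: 26/15  (> 12, stop)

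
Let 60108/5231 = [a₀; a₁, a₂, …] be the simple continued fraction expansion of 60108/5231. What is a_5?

2

60108 ÷ 5231 → quotient 11, remainder 2567
5231 ÷ 2567 → quotient 2, remainder 97
2567 ÷ 97 → quotient 26, remainder 45
97 ÷ 45 → quotient 2, remainder 7
45 ÷ 7 → quotient 6, remainder 3
7 ÷ 3 → quotient 2, remainder 1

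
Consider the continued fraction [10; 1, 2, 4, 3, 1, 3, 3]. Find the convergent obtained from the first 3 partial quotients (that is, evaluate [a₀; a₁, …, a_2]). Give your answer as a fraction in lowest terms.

Build up convergents one term at a time:
a_0 = 10: 10/1
a_1 = 1: 11/1
a_2 = 2: 32/3

32/3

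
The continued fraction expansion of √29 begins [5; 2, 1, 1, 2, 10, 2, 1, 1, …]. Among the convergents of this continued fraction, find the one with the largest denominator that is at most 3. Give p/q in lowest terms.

a_0 = 5: 5/1  (≤ bound)
a_1 = 2: 11/2  (≤ bound)
a_2 = 1: 16/3  (≤ bound)
a_3 = 1: 27/5  (> 3, stop)

16/3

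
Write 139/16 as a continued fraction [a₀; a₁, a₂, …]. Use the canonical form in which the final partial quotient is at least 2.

[8; 1, 2, 5]

139 ÷ 16 → quotient 8, remainder 11
16 ÷ 11 → quotient 1, remainder 5
11 ÷ 5 → quotient 2, remainder 1
5 ÷ 1 → quotient 5, remainder 0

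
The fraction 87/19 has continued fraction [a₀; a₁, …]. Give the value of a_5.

2

87 = 4·19 + 11, so a_0 = 4
19 = 1·11 + 8, so a_1 = 1
11 = 1·8 + 3, so a_2 = 1
8 = 2·3 + 2, so a_3 = 2
3 = 1·2 + 1, so a_4 = 1
2 = 2·1 + 0, so a_5 = 2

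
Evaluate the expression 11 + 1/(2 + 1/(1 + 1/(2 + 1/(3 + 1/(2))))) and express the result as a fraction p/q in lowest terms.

Start with 2.
3 + 1/(2/1) = 3 + 1/2 = 7/2
2 + 1/(7/2) = 2 + 2/7 = 16/7
1 + 1/(16/7) = 1 + 7/16 = 23/16
2 + 1/(23/16) = 2 + 16/23 = 62/23
11 + 1/(62/23) = 11 + 23/62 = 705/62

705/62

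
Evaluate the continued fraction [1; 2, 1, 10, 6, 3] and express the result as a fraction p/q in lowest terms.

Starting at the tail and folding back:
Start with 3.
6 + 1/(3/1) = 6 + 1/3 = 19/3
10 + 1/(19/3) = 10 + 3/19 = 193/19
1 + 1/(193/19) = 1 + 19/193 = 212/193
2 + 1/(212/193) = 2 + 193/212 = 617/212
1 + 1/(617/212) = 1 + 212/617 = 829/617

829/617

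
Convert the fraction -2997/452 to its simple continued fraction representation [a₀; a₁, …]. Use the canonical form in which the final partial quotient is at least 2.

[-7; 2, 1, 2, 2, 2, 4, 2]

-2997 = -7·452 + 167, so a_0 = -7
452 = 2·167 + 118, so a_1 = 2
167 = 1·118 + 49, so a_2 = 1
118 = 2·49 + 20, so a_3 = 2
49 = 2·20 + 9, so a_4 = 2
20 = 2·9 + 2, so a_5 = 2
9 = 4·2 + 1, so a_6 = 4
2 = 2·1 + 0, so a_7 = 2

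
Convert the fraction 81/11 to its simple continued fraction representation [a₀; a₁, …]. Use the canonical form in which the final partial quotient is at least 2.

⌊81/11⌋ = 7, remainder 4
⌊11/4⌋ = 2, remainder 3
⌊4/3⌋ = 1, remainder 1
⌊3/1⌋ = 3, remainder 0

[7; 2, 1, 3]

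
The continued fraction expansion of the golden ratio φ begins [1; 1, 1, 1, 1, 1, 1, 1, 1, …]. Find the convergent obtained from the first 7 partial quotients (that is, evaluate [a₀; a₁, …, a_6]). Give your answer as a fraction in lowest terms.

21/13

Compute successive convergents:
a_0 = 1: 1/1
a_1 = 1: 2/1
a_2 = 1: 3/2
a_3 = 1: 5/3
a_4 = 1: 8/5
a_5 = 1: 13/8
a_6 = 1: 21/13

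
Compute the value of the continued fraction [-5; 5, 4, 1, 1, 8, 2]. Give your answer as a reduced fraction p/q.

-4092/851

Collapse the nested fraction from the inside out:
Start with 2.
8 + 1/(2/1) = 8 + 1/2 = 17/2
1 + 1/(17/2) = 1 + 2/17 = 19/17
1 + 1/(19/17) = 1 + 17/19 = 36/19
4 + 1/(36/19) = 4 + 19/36 = 163/36
5 + 1/(163/36) = 5 + 36/163 = 851/163
-5 + 1/(851/163) = -5 + 163/851 = -4092/851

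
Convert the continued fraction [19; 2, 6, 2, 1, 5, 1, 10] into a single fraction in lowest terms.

57865/2973

Compute successive convergents:
a_0 = 19: 19/1
a_1 = 2: 39/2
a_2 = 6: 253/13
a_3 = 2: 545/28
a_4 = 1: 798/41
a_5 = 5: 4535/233
a_6 = 1: 5333/274
a_7 = 10: 57865/2973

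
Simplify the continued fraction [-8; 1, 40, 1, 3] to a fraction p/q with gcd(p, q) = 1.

Work from the innermost term outward:
Start with 3.
1 + 1/(3/1) = 1 + 1/3 = 4/3
40 + 1/(4/3) = 40 + 3/4 = 163/4
1 + 1/(163/4) = 1 + 4/163 = 167/163
-8 + 1/(167/163) = -8 + 163/167 = -1173/167

-1173/167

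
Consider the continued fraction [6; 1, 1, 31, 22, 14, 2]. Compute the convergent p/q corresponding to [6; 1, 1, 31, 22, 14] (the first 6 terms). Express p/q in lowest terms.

Use the convergent recurrence hₖ = aₖ·hₖ₋₁ + hₖ₋₂ (and likewise for the denominators kₖ):
a_0 = 6: 6/1
a_1 = 1: 7/1
a_2 = 1: 13/2
a_3 = 31: 410/63
a_4 = 22: 9033/1388
a_5 = 14: 126872/19495

126872/19495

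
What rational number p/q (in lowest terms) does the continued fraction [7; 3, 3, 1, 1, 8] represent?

1439/197

a_0 = 7: 7/1
a_1 = 3: 22/3
a_2 = 3: 73/10
a_3 = 1: 95/13
a_4 = 1: 168/23
a_5 = 8: 1439/197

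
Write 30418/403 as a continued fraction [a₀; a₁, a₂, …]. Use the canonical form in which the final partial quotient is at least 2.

[75; 2, 11, 2, 1, 5]

⌊30418/403⌋ = 75, remainder 193
⌊403/193⌋ = 2, remainder 17
⌊193/17⌋ = 11, remainder 6
⌊17/6⌋ = 2, remainder 5
⌊6/5⌋ = 1, remainder 1
⌊5/1⌋ = 5, remainder 0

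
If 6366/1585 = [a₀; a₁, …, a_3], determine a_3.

25

6366 ÷ 1585 → quotient 4, remainder 26
1585 ÷ 26 → quotient 60, remainder 25
26 ÷ 25 → quotient 1, remainder 1
25 ÷ 1 → quotient 25, remainder 0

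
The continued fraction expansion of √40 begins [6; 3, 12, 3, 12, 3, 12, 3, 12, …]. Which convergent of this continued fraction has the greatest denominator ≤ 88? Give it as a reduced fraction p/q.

234/37

List convergents until the denominator exceeds the bound:
a_0 = 6: 6/1  (≤ bound)
a_1 = 3: 19/3  (≤ bound)
a_2 = 12: 234/37  (≤ bound)
a_3 = 3: 721/114  (> 88, stop)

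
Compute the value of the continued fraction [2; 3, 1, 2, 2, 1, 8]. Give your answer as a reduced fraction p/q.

Start with 8.
1 + 1/(8/1) = 1 + 1/8 = 9/8
2 + 1/(9/8) = 2 + 8/9 = 26/9
2 + 1/(26/9) = 2 + 9/26 = 61/26
1 + 1/(61/26) = 1 + 26/61 = 87/61
3 + 1/(87/61) = 3 + 61/87 = 322/87
2 + 1/(322/87) = 2 + 87/322 = 731/322

731/322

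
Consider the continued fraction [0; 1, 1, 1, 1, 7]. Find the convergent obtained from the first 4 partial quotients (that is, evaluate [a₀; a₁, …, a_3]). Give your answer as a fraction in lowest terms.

2/3

a_0 = 0: 0/1
a_1 = 1: 1/1
a_2 = 1: 1/2
a_3 = 1: 2/3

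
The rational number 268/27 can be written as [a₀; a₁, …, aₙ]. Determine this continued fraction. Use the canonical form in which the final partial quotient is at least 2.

268 ÷ 27 → quotient 9, remainder 25
27 ÷ 25 → quotient 1, remainder 2
25 ÷ 2 → quotient 12, remainder 1
2 ÷ 1 → quotient 2, remainder 0

[9; 1, 12, 2]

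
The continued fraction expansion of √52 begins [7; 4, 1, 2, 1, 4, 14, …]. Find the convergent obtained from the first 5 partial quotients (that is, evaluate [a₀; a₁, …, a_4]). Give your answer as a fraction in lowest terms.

Build up convergents one term at a time:
a_0 = 7: 7/1
a_1 = 4: 29/4
a_2 = 1: 36/5
a_3 = 2: 101/14
a_4 = 1: 137/19

137/19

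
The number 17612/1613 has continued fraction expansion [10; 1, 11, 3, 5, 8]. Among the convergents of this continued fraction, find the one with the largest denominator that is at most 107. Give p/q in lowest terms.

404/37

a_0 = 10: 10/1  (≤ bound)
a_1 = 1: 11/1  (≤ bound)
a_2 = 11: 131/12  (≤ bound)
a_3 = 3: 404/37  (≤ bound)
a_4 = 5: 2151/197  (> 107, stop)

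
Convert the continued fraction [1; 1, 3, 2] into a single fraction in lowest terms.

16/9

a_0 = 1: 1/1
a_1 = 1: 2/1
a_2 = 3: 7/4
a_3 = 2: 16/9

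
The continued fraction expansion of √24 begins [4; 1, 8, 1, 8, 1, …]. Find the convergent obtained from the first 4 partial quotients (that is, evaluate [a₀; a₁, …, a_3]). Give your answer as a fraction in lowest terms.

Start with 1.
8 + 1/(1/1) = 8 + 1/1 = 9/1
1 + 1/(9/1) = 1 + 1/9 = 10/9
4 + 1/(10/9) = 4 + 9/10 = 49/10

49/10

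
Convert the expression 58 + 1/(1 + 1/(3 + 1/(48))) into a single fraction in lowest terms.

11339/193

Starting at the tail and folding back:
Start with 48.
3 + 1/(48/1) = 3 + 1/48 = 145/48
1 + 1/(145/48) = 1 + 48/145 = 193/145
58 + 1/(193/145) = 58 + 145/193 = 11339/193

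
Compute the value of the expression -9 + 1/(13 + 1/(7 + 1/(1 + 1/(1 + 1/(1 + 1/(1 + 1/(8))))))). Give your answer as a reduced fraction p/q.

Build up convergents one term at a time:
a_0 = -9: -9/1
a_1 = 13: -116/13
a_2 = 7: -821/92
a_3 = 1: -937/105
a_4 = 1: -1758/197
a_5 = 1: -2695/302
a_6 = 1: -4453/499
a_7 = 8: -38319/4294

-38319/4294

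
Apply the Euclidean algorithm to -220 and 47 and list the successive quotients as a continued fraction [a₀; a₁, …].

Repeatedly divide and take the remainder:
-220 ÷ 47 → quotient -5, remainder 15
47 ÷ 15 → quotient 3, remainder 2
15 ÷ 2 → quotient 7, remainder 1
2 ÷ 1 → quotient 2, remainder 0

[-5; 3, 7, 2]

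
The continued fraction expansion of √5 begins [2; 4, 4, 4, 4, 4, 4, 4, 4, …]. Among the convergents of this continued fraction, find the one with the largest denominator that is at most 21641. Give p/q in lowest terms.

List convergents until the denominator exceeds the bound:
a_0 = 2: 2/1  (≤ bound)
a_1 = 4: 9/4  (≤ bound)
a_2 = 4: 38/17  (≤ bound)
a_3 = 4: 161/72  (≤ bound)
a_4 = 4: 682/305  (≤ bound)
a_5 = 4: 2889/1292  (≤ bound)
a_6 = 4: 12238/5473  (≤ bound)
a_7 = 4: 51841/23184  (> 21641, stop)

12238/5473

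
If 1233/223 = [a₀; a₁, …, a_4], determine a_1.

⌊1233/223⌋ = 5, remainder 118
⌊223/118⌋ = 1, remainder 105

1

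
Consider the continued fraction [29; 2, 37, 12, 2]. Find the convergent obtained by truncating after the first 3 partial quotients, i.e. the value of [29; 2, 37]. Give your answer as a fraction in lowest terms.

Use the convergent recurrence hₖ = aₖ·hₖ₋₁ + hₖ₋₂ (and likewise for the denominators kₖ):
a_0 = 29: 29/1
a_1 = 2: 59/2
a_2 = 37: 2212/75

2212/75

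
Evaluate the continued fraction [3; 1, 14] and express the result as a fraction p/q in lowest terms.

59/15

Start with 14.
1 + 1/(14/1) = 1 + 1/14 = 15/14
3 + 1/(15/14) = 3 + 14/15 = 59/15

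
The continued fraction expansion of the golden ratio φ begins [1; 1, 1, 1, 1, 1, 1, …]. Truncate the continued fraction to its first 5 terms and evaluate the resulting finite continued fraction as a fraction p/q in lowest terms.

a_0 = 1: 1/1
a_1 = 1: 2/1
a_2 = 1: 3/2
a_3 = 1: 5/3
a_4 = 1: 8/5

8/5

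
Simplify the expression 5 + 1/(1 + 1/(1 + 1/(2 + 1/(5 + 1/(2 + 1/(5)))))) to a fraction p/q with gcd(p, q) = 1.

Start with 5.
2 + 1/(5/1) = 2 + 1/5 = 11/5
5 + 1/(11/5) = 5 + 5/11 = 60/11
2 + 1/(60/11) = 2 + 11/60 = 131/60
1 + 1/(131/60) = 1 + 60/131 = 191/131
1 + 1/(191/131) = 1 + 131/191 = 322/191
5 + 1/(322/191) = 5 + 191/322 = 1801/322

1801/322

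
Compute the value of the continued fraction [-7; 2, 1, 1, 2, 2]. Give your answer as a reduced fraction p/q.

-205/31

Start with 2.
2 + 1/(2/1) = 2 + 1/2 = 5/2
1 + 1/(5/2) = 1 + 2/5 = 7/5
1 + 1/(7/5) = 1 + 5/7 = 12/7
2 + 1/(12/7) = 2 + 7/12 = 31/12
-7 + 1/(31/12) = -7 + 12/31 = -205/31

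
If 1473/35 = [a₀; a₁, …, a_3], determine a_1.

11

Run the Euclidean algorithm, recording each quotient:
1473 = 42·35 + 3, so a_0 = 42
35 = 11·3 + 2, so a_1 = 11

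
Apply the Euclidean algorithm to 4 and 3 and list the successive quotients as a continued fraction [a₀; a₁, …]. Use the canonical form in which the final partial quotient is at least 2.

Repeatedly divide and take the remainder:
4 ÷ 3 → quotient 1, remainder 1
3 ÷ 1 → quotient 3, remainder 0

[1; 3]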